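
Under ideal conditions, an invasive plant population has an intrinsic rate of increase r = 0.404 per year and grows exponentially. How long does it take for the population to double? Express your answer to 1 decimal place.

Doubling time t_d = ln(2)/r = 0.6931/0.404 = 1.7157.

1.7 years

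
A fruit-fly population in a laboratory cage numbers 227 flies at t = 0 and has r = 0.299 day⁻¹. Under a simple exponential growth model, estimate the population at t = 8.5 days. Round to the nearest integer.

2883 flies

N(t) = N₀·e^(rt) = 227 × e^(0.299×8.5) = 227 × e^2.542.
e^2.542 ≈ 12.699, so N ≈ 227 × 12.699 = 2882.61.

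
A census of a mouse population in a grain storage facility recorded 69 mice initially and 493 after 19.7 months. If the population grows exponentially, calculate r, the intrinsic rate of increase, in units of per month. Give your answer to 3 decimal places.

From N(t) = N₀·e^(rt): e^(r·19.7) = 493/69 = 7.1449.
r·19.7 = ln(7.1449) = 1.9664, so r = 1.9664/19.7 = 0.099817.

0.100 per month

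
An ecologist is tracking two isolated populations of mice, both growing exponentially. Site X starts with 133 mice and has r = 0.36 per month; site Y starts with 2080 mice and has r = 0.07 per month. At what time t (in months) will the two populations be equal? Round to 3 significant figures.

9.48 months

Set 133·e^(0.36t) = 2080·e^(0.07t).
e^((0.36 − 0.07)t) = 2080/133 → e^(0.29·t) = 15.639.
0.29·t = ln(15.639) = 2.7498, so t = 2.7498/0.29 = 9.482.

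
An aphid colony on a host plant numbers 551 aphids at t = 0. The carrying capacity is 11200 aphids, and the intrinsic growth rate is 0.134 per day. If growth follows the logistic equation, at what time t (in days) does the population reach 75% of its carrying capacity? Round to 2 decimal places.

30.30 days

A = (K − N₀)/N₀ = (11200 − 551)/551 = 19.327.
Solve 11200/(1 + 19.327·e^(−0.134t)) = 8400: 1 + 19.327·e^(−0.134t) = 1.3333, so e^(−0.134t) = 0.0172473.
−0.134·t = ln(0.0172473) = -4.0601, so t = 4.0601/0.134 = 30.299.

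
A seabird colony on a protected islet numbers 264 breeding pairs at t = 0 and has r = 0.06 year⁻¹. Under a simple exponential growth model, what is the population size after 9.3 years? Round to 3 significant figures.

461 breeding pairs

N(t) = N₀·e^(rt) = 264 × e^(0.06×9.3) = 264 × e^0.558.
e^0.558 ≈ 1.7472, so N ≈ 264 × 1.7472 = 461.254.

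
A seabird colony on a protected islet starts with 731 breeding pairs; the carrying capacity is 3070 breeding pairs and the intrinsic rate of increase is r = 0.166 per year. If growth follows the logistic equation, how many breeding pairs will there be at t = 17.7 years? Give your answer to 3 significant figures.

2630 breeding pairs

A = (K − N₀)/N₀ = (3070 − 731)/731 = 3.1997.
N(t) = K/(1 + A·e^(−rt)) = 3070/(1 + 3.1997×e^(−0.166×17.7)).
e^(−2.938) = 0.052961; denominator = 1 + 3.1997×0.052961 = 1.1695.
N = 3070/1.1695 = 2625.14.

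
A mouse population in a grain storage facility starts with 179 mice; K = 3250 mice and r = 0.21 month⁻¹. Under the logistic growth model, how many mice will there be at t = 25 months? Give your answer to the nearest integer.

A = (K − N₀)/N₀ = (3250 − 179)/179 = 17.156.
N(t) = K/(1 + A·e^(−rt)) = 3250/(1 + 17.156×e^(−0.21×25)).
e^(−5.25) = 0.0052475; denominator = 1 + 17.156×0.0052475 = 1.09.
N = 3250/1.09 = 2981.57.

2982 mice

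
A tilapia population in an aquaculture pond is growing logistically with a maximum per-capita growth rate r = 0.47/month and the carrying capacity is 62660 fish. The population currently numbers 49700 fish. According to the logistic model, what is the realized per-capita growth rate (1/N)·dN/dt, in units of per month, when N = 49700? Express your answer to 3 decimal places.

0.097 per month

(1/N)·dN/dt = r(1 − N/K) = 0.47 × (1 − 49700/62660).
= 0.47 × 0.20683 = 0.09721.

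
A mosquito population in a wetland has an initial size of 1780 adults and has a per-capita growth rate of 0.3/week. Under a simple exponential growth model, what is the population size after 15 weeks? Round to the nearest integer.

N(t) = N₀·e^(rt) = 1780 × e^(0.3×15) = 1780 × e^4.5.
e^4.5 ≈ 90.017, so N ≈ 1780 × 90.017 = 160230.

160230 adults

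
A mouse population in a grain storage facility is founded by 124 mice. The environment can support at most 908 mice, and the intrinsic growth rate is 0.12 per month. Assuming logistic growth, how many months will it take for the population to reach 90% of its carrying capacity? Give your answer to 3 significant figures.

33.7 months

A = (K − N₀)/N₀ = (908 − 124)/124 = 6.3226.
Solve 908/(1 + 6.3226·e^(−0.12t)) = 817.2: 1 + 6.3226·e^(−0.12t) = 1.1111, so e^(−0.12t) = 0.0175737.
−0.12·t = ln(0.0175737) = -4.0414, so t = 4.0414/0.12 = 33.678.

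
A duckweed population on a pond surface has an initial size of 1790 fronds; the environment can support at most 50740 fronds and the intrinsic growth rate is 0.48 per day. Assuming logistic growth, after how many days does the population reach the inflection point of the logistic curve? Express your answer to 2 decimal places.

Logistic growth is fastest at N = K/2 = 25370.
A = (K − N₀)/N₀ = 27.346. Set K/(1 + A·e^(−rt)) = K/2 → A·e^(−rt) = 1.
e^(−0.48t) = 1/27.346 = 0.0365679, so t = ln(27.346)/0.48 = 3.3086/0.48 = 6.8929.

6.89 days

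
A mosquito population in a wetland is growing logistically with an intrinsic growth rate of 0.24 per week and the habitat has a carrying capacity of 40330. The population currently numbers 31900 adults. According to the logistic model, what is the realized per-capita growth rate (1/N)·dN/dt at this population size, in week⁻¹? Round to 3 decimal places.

0.050 per week

(1/N)·dN/dt = r(1 − N/K) = 0.24 × (1 − 31900/40330).
= 0.24 × 0.20903 = 0.050166.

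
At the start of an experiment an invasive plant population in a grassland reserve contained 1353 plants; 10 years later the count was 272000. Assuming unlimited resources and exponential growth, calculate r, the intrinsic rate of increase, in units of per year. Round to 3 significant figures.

0.530 per year

From N(t) = N₀·e^(rt): e^(r·10) = 272000/1353 = 201.03.
r·10 = ln(201.03) = 5.3035, so r = 5.3035/10 = 0.53035.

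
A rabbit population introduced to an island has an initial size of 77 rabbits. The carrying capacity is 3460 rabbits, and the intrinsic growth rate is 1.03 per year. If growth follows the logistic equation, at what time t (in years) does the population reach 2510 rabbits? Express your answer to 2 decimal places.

4.62 years

A = (K − N₀)/N₀ = (3460 − 77)/77 = 43.935.
Solve 3460/(1 + 43.935·e^(−1.03t)) = 2510: 1 + 43.935·e^(−1.03t) = 1.3785, so e^(−1.03t) = 0.00861467.
−1.03·t = ln(0.00861467) = -4.7543, so t = 4.7543/1.03 = 4.6158.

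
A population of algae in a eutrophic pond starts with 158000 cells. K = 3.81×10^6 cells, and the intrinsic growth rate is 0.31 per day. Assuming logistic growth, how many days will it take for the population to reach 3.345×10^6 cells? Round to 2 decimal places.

A = (K − N₀)/N₀ = (3.81×10^6 − 158000)/158000 = 23.114.
Solve 3.81×10^6/(1 + 23.114·e^(−0.31t)) = 3.345×10^6: 1 + 23.114·e^(−0.31t) = 1.139, so e^(−0.31t) = 0.00601427.
−0.31·t = ln(0.00601427) = -5.1136, so t = 5.1136/0.31 = 16.496.

16.50 days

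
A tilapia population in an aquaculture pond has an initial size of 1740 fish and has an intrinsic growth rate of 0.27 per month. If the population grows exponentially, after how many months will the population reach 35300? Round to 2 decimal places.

11.15 months

Set N₀·e^(rt) = 35300: e^(0.27·t) = 35300/1740 = 20.287.
0.27·t = ln(20.287) = 3.01, so t = 3.01/0.27 = 11.148.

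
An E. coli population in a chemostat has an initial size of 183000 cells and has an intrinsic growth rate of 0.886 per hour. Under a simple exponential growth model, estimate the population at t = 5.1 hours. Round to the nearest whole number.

N(t) = N₀·e^(rt) = 183000 × e^(0.886×5.1) = 183000 × e^4.519.
e^4.519 ≈ 91.707, so N ≈ 183000 × 91.707 = 1.67824×10^7.

16782403 cells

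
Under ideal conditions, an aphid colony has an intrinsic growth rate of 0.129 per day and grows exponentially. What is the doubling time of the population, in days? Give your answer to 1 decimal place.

Doubling time t_d = ln(2)/r = 0.6931/0.129 = 5.3732.

5.4 days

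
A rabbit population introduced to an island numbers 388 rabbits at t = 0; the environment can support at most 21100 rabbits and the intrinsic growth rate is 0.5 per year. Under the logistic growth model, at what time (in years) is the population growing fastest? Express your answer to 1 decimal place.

8.0 years

Logistic growth is fastest at N = K/2 = 10550.
A = (K − N₀)/N₀ = 53.381. Set K/(1 + A·e^(−rt)) = K/2 → A·e^(−rt) = 1.
e^(−0.5t) = 1/53.381 = 0.0187331, so t = ln(53.381)/0.5 = 3.9775/0.5 = 7.9549.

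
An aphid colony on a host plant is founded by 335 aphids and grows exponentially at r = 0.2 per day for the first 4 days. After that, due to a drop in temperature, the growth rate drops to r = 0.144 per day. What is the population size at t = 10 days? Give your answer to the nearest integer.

1769 aphids

Phase 1: N(4) = 335·e^(0.2×4) = 335·e^0.8 = 745.556.
Phase 2 runs for 10 − 4 = 6 days at r = 0.144.
N(10) = 745.556·e^(0.144×6) = 745.556·e^0.864 = 1768.93.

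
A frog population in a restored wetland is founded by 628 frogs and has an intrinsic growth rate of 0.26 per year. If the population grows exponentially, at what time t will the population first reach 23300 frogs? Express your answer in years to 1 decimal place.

13.9 years

Set N₀·e^(rt) = 23300: e^(0.26·t) = 23300/628 = 37.102.
0.26·t = ln(37.102) = 3.6137, so t = 3.6137/0.26 = 13.899.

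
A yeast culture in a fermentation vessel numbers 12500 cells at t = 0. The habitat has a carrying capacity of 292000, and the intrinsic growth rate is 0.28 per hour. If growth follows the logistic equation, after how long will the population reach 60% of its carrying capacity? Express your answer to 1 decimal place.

12.5 hours

A = (K − N₀)/N₀ = (292000 − 12500)/12500 = 22.36.
Solve 292000/(1 + 22.36·e^(−0.28t)) = 175200: 1 + 22.36·e^(−0.28t) = 1.6667, so e^(−0.28t) = 0.0298151.
−0.28·t = ln(0.0298151) = -3.5127, so t = 3.5127/0.28 = 12.545.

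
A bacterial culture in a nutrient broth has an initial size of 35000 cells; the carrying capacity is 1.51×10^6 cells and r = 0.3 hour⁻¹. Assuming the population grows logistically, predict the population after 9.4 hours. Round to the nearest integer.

A = (K − N₀)/N₀ = (1.51×10^6 − 35000)/35000 = 42.143.
N(t) = K/(1 + A·e^(−rt)) = 1.51×10^6/(1 + 42.143×e^(−0.3×9.4)).
e^(−2.82) = 0.059606; denominator = 1 + 42.143×0.059606 = 3.512.
N = 1.51×10^6/3.512 = 429959.

429959 cells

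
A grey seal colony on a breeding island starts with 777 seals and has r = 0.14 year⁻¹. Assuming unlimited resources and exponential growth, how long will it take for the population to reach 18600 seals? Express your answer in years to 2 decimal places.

Set N₀·e^(rt) = 18600: e^(0.14·t) = 18600/777 = 23.938.
0.14·t = ln(23.938) = 3.1755, so t = 3.1755/0.14 = 22.682.

22.68 years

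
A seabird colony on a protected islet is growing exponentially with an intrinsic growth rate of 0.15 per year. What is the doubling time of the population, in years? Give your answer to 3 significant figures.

4.62 years

Doubling time t_d = ln(2)/r = 0.6931/0.15 = 4.621.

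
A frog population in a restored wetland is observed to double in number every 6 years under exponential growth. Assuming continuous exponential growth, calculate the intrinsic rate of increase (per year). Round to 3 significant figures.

0.116 per year

r = ln(2)/t_d = 0.6931/6 = 0.11552.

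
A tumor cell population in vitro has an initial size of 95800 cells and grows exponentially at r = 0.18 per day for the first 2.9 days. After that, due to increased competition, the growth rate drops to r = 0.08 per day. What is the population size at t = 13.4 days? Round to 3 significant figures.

374000 cells

Phase 1: N(2.9) = 95800·e^(0.18×2.9) = 95800·e^0.522 = 161461.
Phase 2 runs for 13.4 − 2.9 = 10.5 days at r = 0.08.
N(13.4) = 161461·e^(0.08×10.5) = 161461·e^0.84 = 374003.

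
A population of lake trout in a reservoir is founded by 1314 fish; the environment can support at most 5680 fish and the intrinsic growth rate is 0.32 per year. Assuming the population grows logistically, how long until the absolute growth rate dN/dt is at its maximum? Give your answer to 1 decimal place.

3.8 years

Logistic growth is fastest at N = K/2 = 2840.
A = (K − N₀)/N₀ = 3.3227. Set K/(1 + A·e^(−rt)) = K/2 → A·e^(−rt) = 1.
e^(−0.32t) = 1/3.3227 = 0.300962, so t = ln(3.3227)/0.32 = 1.2008/0.32 = 3.7524.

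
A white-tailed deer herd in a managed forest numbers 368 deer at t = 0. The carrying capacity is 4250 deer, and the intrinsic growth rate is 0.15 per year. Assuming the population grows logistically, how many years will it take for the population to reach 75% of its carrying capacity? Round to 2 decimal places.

23.03 years

A = (K − N₀)/N₀ = (4250 − 368)/368 = 10.549.
Solve 4250/(1 + 10.549·e^(−0.15t)) = 3187.5: 1 + 10.549·e^(−0.15t) = 1.3333, so e^(−0.15t) = 0.0315988.
−0.15·t = ln(0.0315988) = -3.4546, so t = 3.4546/0.15 = 23.031.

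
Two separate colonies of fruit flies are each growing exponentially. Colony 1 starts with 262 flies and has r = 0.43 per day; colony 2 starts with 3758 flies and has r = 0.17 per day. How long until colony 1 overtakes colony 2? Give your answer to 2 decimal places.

10.24 days

Set 262·e^(0.43t) = 3758·e^(0.17t).
e^((0.43 − 0.17)t) = 3758/262 → e^(0.26·t) = 14.344.
0.26·t = ln(14.344) = 2.6633, so t = 2.6633/0.26 = 10.243.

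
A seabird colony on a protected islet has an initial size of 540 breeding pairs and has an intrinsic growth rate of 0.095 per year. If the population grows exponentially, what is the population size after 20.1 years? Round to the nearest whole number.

3645 breeding pairs

N(t) = N₀·e^(rt) = 540 × e^(0.095×20.1) = 540 × e^1.91.
e^1.91 ≈ 6.7497, so N ≈ 540 × 6.7497 = 3644.85.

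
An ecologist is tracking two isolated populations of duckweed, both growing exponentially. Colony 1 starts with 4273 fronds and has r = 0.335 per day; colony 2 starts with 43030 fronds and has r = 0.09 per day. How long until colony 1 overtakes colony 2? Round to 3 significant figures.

9.43 days

Set 4273·e^(0.335t) = 43030·e^(0.09t).
e^((0.335 − 0.09)t) = 43030/4273 → e^(0.245·t) = 10.07.
0.245·t = ln(10.07) = 2.3096, so t = 2.3096/0.245 = 9.4269.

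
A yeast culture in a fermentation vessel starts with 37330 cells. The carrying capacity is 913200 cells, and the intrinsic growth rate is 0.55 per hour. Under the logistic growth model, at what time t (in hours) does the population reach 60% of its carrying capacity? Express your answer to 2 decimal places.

A = (K − N₀)/N₀ = (913200 − 37330)/37330 = 23.463.
Solve 913200/(1 + 23.463·e^(−0.55t)) = 547920: 1 + 23.463·e^(−0.55t) = 1.6667, so e^(−0.55t) = 0.0284137.
−0.55·t = ln(0.0284137) = -3.5609, so t = 3.5609/0.55 = 6.4743.

6.47 hours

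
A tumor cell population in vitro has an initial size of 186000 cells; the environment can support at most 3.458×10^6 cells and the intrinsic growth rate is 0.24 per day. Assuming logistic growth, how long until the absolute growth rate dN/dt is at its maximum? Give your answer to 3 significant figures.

Logistic growth is fastest at N = K/2 = 1.729×10^6.
A = (K − N₀)/N₀ = 17.591. Set K/(1 + A·e^(−rt)) = K/2 → A·e^(−rt) = 1.
e^(−0.24t) = 1/17.591 = 0.056846, so t = ln(17.591)/0.24 = 2.8674/0.24 = 11.948.

11.9 days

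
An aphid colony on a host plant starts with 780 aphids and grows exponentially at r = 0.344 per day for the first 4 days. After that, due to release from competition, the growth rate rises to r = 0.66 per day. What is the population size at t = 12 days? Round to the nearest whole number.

Phase 1: N(4) = 780·e^(0.344×4) = 780·e^1.376 = 3088.05.
Phase 2 runs for 12 − 4 = 8 days at r = 0.66.
N(12) = 3088.05·e^(0.66×8) = 3088.05·e^5.28 = 606399.

606399 aphids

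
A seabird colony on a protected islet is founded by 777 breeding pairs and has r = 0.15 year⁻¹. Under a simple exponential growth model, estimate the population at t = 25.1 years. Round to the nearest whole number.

N(t) = N₀·e^(rt) = 777 × e^(0.15×25.1) = 777 × e^3.765.
e^3.765 ≈ 43.164, so N ≈ 777 × 43.164 = 33538.2.

33538 breeding pairs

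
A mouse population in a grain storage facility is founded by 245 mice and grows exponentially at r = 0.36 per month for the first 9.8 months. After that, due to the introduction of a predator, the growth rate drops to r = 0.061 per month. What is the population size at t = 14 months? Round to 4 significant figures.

Phase 1: N(9.8) = 245·e^(0.36×9.8) = 245·e^3.528 = 8343.67.
Phase 2 runs for 14 − 9.8 = 4.2 months at r = 0.061.
N(14) = 8343.67·e^(0.061×4.2) = 8343.67·e^0.2562 = 10780.1.

10780 mice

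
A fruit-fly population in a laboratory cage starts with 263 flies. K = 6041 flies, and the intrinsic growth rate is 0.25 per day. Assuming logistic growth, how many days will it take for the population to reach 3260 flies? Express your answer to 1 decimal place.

13.0 days

A = (K − N₀)/N₀ = (6041 − 263)/263 = 21.97.
Solve 6041/(1 + 21.97·e^(−0.25t)) = 3260: 1 + 21.97·e^(−0.25t) = 1.8531, so e^(−0.25t) = 0.0388295.
−0.25·t = ln(0.0388295) = -3.2486, so t = 3.2486/0.25 = 12.994.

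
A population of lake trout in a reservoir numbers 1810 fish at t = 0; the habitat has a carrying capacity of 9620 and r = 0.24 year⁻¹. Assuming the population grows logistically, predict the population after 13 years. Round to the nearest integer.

A = (K − N₀)/N₀ = (9620 − 1810)/1810 = 4.3149.
N(t) = K/(1 + A·e^(−rt)) = 9620/(1 + 4.3149×e^(−0.24×13)).
e^(−3.12) = 0.044157; denominator = 1 + 4.3149×0.044157 = 1.1905.
N = 9620/1.1905 = 8080.4.

8080 fish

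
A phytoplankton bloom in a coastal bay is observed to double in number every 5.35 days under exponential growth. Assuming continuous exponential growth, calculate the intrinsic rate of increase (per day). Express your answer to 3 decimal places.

r = ln(2)/t_d = 0.6931/5.35 = 0.12956.

0.130 per day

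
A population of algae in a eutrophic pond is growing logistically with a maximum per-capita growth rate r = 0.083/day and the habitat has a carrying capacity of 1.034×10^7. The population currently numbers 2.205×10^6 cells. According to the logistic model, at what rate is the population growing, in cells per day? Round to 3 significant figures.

dN/dt = rN(1 − N/K) = 0.083 × 2.205×10^6 × (1 − 2.205×10^6/1.034×10^7).
1 − 2.205×10^6/1.034×10^7 = 0.78675; dN/dt = 0.083 × 2.205×10^6 × 0.78675 = 1.43987×10^5.

144000 cells per day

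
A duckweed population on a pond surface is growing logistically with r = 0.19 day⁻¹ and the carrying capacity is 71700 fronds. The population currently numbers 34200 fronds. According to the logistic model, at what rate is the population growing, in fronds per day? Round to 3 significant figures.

3400 fronds per day

dN/dt = rN(1 − N/K) = 0.19 × 34200 × (1 − 34200/71700).
1 − 34200/71700 = 0.52301; dN/dt = 0.19 × 34200 × 0.52301 = 3398.5.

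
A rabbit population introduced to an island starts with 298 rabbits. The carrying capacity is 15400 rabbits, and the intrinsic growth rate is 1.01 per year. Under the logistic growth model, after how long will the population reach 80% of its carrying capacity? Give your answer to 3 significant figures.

5.26 years

A = (K − N₀)/N₀ = (15400 − 298)/298 = 50.678.
Solve 15400/(1 + 50.678·e^(−1.01t)) = 12320: 1 + 50.678·e^(−1.01t) = 1.25, so e^(−1.01t) = 0.00493312.
−1.01·t = ln(0.00493312) = -5.3118, so t = 5.3118/1.01 = 5.2592.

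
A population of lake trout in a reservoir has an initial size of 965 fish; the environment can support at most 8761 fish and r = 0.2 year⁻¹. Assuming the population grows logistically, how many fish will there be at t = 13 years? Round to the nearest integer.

5475 fish

A = (K − N₀)/N₀ = (8761 − 965)/965 = 8.0788.
N(t) = K/(1 + A·e^(−rt)) = 8761/(1 + 8.0788×e^(−0.2×13)).
e^(−2.6) = 0.074274; denominator = 1 + 8.0788×0.074274 = 1.6.
N = 8761/1.6 = 5475.49.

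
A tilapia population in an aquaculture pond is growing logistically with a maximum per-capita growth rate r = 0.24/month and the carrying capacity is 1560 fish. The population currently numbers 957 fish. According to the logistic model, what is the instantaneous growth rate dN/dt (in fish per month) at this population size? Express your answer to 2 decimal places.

dN/dt = rN(1 − N/K) = 0.24 × 957 × (1 − 957/1560).
1 − 957/1560 = 0.38654; dN/dt = 0.24 × 957 × 0.38654 = 88.78.

88.78 fish per month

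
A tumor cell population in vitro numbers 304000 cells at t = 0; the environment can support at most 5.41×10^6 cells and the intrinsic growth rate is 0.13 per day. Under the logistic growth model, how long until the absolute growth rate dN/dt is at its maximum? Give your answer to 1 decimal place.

21.7 days

Logistic growth is fastest at N = K/2 = 2.705×10^6.
A = (K − N₀)/N₀ = 16.796. Set K/(1 + A·e^(−rt)) = K/2 → A·e^(−rt) = 1.
e^(−0.13t) = 1/16.796 = 0.0595378, so t = ln(16.796)/0.13 = 2.8211/0.13 = 21.701.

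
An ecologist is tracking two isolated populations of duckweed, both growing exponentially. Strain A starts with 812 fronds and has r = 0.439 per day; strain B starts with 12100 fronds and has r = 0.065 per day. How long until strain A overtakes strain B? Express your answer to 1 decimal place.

Set 812·e^(0.439t) = 12100·e^(0.065t).
e^((0.439 − 0.065)t) = 12100/812 → e^(0.374·t) = 14.901.
0.374·t = ln(14.901) = 2.7015, so t = 2.7015/0.374 = 7.2232.

7.2 days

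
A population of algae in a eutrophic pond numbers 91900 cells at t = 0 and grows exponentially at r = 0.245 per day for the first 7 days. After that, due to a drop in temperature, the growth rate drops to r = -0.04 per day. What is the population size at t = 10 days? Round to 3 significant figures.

Phase 1: N(7) = 91900·e^(0.245×7) = 91900·e^1.715 = 510658.
Phase 2 runs for 10 − 7 = 3 days at r = -0.04.
N(10) = 510658·e^(-0.04×3) = 510658·e^-0.12 = 452913.

453000 cells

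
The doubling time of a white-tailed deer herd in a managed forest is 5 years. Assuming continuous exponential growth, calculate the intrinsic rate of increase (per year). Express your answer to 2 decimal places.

r = ln(2)/t_d = 0.6931/5 = 0.13863.

0.14 per year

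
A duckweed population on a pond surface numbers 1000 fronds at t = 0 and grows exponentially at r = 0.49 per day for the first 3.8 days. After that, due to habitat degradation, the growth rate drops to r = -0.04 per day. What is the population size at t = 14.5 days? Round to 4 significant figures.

Phase 1: N(3.8) = 1000·e^(0.49×3.8) = 1000·e^1.862 = 6436.6.
Phase 2 runs for 14.5 − 3.8 = 10.7 days at r = -0.04.
N(14.5) = 6436.6·e^(-0.04×10.7) = 6436.6·e^-0.428 = 4195.45.

4195 fronds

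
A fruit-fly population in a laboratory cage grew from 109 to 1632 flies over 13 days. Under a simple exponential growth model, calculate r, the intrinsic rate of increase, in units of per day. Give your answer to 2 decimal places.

0.21 per day

From N(t) = N₀·e^(rt): e^(r·13) = 1632/109 = 14.972.
r·13 = ln(14.972) = 2.7062, so r = 2.7062/13 = 0.20817.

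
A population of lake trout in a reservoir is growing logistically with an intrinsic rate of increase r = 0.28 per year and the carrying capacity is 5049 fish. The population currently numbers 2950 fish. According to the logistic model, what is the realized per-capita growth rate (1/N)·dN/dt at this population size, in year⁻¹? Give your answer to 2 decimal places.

(1/N)·dN/dt = r(1 − N/K) = 0.28 × (1 − 2950/5049).
= 0.28 × 0.41573 = 0.1164.

0.12 per year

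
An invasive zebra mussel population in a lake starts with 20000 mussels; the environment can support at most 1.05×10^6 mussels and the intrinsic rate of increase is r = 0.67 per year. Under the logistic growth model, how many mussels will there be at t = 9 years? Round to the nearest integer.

A = (K − N₀)/N₀ = (1.05×10^6 − 20000)/20000 = 51.5.
N(t) = K/(1 + A·e^(−rt)) = 1.05×10^6/(1 + 51.5×e^(−0.67×9)).
e^(−6.03) = 0.0024055; denominator = 1 + 51.5×0.0024055 = 1.1239.
N = 1.05×10^6/1.1239 = 934261.

934261 mussels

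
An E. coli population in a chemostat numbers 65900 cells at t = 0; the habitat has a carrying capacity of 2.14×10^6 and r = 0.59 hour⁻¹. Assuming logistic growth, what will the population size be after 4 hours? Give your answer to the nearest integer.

538808 cells

A = (K − N₀)/N₀ = (2.14×10^6 − 65900)/65900 = 31.473.
N(t) = K/(1 + A·e^(−rt)) = 2.14×10^6/(1 + 31.473×e^(−0.59×4)).
e^(−2.36) = 0.09442; denominator = 1 + 31.473×0.09442 = 3.9717.
N = 2.14×10^6/3.9717 = 538808.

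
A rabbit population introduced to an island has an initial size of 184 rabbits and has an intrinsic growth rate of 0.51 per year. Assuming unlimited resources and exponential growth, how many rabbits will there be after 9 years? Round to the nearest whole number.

N(t) = N₀·e^(rt) = 184 × e^(0.51×9) = 184 × e^4.59.
e^4.59 ≈ 98.494, so N ≈ 184 × 98.494 = 18123.

18123 rabbits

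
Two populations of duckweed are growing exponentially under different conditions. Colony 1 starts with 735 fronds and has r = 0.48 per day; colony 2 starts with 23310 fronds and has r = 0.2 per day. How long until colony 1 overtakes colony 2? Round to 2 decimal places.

Set 735·e^(0.48t) = 23310·e^(0.2t).
e^((0.48 − 0.2)t) = 23310/735 → e^(0.28·t) = 31.714.
0.28·t = ln(31.714) = 3.4568, so t = 3.4568/0.28 = 12.346.

12.35 days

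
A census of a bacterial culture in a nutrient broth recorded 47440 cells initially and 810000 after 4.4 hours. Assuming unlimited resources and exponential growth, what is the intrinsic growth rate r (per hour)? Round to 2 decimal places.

0.64 per hour

From N(t) = N₀·e^(rt): e^(r·4.4) = 810000/47440 = 17.074.
r·4.4 = ln(17.074) = 2.8376, so r = 2.8376/4.4 = 0.6449.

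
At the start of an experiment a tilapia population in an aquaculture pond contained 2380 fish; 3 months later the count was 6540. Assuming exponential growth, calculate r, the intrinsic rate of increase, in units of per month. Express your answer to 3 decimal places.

From N(t) = N₀·e^(rt): e^(r·3) = 6540/2380 = 2.7479.
r·3 = ln(2.7479) = 1.0108, so r = 1.0108/3 = 0.33695.

0.337 per month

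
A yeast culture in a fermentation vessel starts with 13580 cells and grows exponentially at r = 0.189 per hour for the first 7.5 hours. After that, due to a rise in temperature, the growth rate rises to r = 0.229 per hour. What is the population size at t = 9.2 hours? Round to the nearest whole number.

Phase 1: N(7.5) = 13580·e^(0.189×7.5) = 13580·e^1.417 = 56041.8.
Phase 2 runs for 9.2 − 7.5 = 1.7 hours at r = 0.229.
N(9.2) = 56041.8·e^(0.229×1.7) = 56041.8·e^0.3893 = 82714.8.

82715 cells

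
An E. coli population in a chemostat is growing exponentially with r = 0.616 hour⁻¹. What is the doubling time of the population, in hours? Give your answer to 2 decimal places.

Doubling time t_d = ln(2)/r = 0.6931/0.616 = 1.1252.

1.13 hours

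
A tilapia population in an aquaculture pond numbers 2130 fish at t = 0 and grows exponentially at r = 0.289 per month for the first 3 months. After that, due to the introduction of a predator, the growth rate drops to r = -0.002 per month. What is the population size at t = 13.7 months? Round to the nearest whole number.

Phase 1: N(3) = 2130·e^(0.289×3) = 2130·e^0.867 = 5068.89.
Phase 2 runs for 13.7 − 3 = 10.7 months at r = -0.002.
N(13.7) = 5068.89·e^(-0.002×10.7) = 5068.89·e^-0.0214 = 4961.57.

4962 fish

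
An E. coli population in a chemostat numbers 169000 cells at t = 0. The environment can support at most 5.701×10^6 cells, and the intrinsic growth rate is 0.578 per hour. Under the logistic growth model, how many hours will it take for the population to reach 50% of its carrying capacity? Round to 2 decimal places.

A = (K − N₀)/N₀ = (5.701×10^6 − 169000)/169000 = 32.734.
Solve 5.701×10^6/(1 + 32.734·e^(−0.578t)) = 2.8505×10^6: 1 + 32.734·e^(−0.578t) = 2, so e^(−0.578t) = 0.0305495.
−0.578·t = ln(0.0305495) = -3.4884, so t = 3.4884/0.578 = 6.0353.

6.04 hours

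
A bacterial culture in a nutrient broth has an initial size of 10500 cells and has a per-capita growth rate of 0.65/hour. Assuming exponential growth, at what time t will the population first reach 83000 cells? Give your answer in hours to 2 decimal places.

Set N₀·e^(rt) = 83000: e^(0.65·t) = 83000/10500 = 7.9048.
0.65·t = ln(7.9048) = 2.0675, so t = 2.0675/0.65 = 3.1807.

3.18 hours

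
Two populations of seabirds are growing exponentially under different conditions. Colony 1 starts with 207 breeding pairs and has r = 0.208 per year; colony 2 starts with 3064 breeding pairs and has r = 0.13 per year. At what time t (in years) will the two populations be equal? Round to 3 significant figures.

Set 207·e^(0.208t) = 3064·e^(0.13t).
e^((0.208 − 0.13)t) = 3064/207 → e^(0.078·t) = 14.802.
0.078·t = ln(14.802) = 2.6948, so t = 2.6948/0.078 = 34.548.

34.5 years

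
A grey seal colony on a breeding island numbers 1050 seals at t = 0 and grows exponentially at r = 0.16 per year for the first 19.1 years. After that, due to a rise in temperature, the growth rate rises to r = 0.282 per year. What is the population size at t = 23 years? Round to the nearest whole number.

66993 seals

Phase 1: N(19.1) = 1050·e^(0.16×19.1) = 1050·e^3.056 = 22304.5.
Phase 2 runs for 23 − 19.1 = 3.9 years at r = 0.282.
N(23) = 22304.5·e^(0.282×3.9) = 22304.5·e^1.1 = 66993.1.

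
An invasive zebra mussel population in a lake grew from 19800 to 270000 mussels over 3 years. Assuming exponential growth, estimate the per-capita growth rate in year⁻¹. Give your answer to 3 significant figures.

From N(t) = N₀·e^(rt): e^(r·3) = 270000/19800 = 13.636.
r·3 = ln(13.636) = 2.6127, so r = 2.6127/3 = 0.87091.

0.871 per year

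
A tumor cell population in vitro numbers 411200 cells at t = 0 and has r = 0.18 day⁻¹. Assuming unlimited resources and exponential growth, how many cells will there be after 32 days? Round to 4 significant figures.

N(t) = N₀·e^(rt) = 411200 × e^(0.18×32) = 411200 × e^5.76.
e^5.76 ≈ 317.35, so N ≈ 411200 × 317.35 = 1.304936×10^8.

130500000 cells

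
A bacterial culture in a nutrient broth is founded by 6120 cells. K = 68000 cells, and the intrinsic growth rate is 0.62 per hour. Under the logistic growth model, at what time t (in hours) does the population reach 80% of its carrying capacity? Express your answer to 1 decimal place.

6.0 hours

A = (K − N₀)/N₀ = (68000 − 6120)/6120 = 10.111.
Solve 68000/(1 + 10.111·e^(−0.62t)) = 54400: 1 + 10.111·e^(−0.62t) = 1.25, so e^(−0.62t) = 0.0247253.
−0.62·t = ln(0.0247253) = -3.6999, so t = 3.6999/0.62 = 5.9676.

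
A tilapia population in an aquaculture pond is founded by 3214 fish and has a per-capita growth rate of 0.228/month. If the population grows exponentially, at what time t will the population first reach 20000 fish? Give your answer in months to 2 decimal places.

8.02 months

Set N₀·e^(rt) = 20000: e^(0.228·t) = 20000/3214 = 6.2228.
0.228·t = ln(6.2228) = 1.8282, so t = 1.8282/0.228 = 8.0185.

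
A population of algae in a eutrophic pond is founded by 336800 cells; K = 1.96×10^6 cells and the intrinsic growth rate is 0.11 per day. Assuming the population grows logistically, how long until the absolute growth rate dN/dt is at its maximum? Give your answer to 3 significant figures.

Logistic growth is fastest at N = K/2 = 980000.
A = (K − N₀)/N₀ = 4.8195. Set K/(1 + A·e^(−rt)) = K/2 → A·e^(−rt) = 1.
e^(−0.11t) = 1/4.8195 = 0.207491, so t = ln(4.8195)/0.11 = 1.5727/0.11 = 14.297.

14.3 days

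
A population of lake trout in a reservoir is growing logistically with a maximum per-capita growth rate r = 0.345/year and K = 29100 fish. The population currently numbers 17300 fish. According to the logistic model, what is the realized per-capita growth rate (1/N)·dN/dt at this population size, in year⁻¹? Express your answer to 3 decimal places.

0.140 per year

(1/N)·dN/dt = r(1 − N/K) = 0.345 × (1 − 17300/29100).
= 0.345 × 0.4055 = 0.1399.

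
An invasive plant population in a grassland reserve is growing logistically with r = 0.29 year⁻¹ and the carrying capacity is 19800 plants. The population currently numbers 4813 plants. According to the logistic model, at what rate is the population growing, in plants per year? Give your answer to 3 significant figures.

dN/dt = rN(1 − N/K) = 0.29 × 4813 × (1 − 4813/19800).
1 − 4813/19800 = 0.75692; dN/dt = 0.29 × 4813 × 0.75692 = 1056.5.

1060 plants per year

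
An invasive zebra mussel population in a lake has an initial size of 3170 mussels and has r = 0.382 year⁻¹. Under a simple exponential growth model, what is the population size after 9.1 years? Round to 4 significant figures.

102500 mussels

N(t) = N₀·e^(rt) = 3170 × e^(0.382×9.1) = 3170 × e^3.476.
e^3.476 ≈ 32.337, so N ≈ 3170 × 32.337 = 102507.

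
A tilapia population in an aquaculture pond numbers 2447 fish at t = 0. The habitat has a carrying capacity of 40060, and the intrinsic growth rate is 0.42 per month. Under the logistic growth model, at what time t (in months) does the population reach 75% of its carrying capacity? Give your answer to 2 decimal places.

A = (K − N₀)/N₀ = (40060 − 2447)/2447 = 15.371.
Solve 40060/(1 + 15.371·e^(−0.42t)) = 30045: 1 + 15.371·e^(−0.42t) = 1.3333, so e^(−0.42t) = 0.0216858.
−0.42·t = ln(0.0216858) = -3.8311, so t = 3.8311/0.42 = 9.1217.

9.12 months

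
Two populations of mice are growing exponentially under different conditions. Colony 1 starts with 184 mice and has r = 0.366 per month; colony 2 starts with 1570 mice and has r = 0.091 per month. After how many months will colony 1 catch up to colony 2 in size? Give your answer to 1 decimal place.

7.8 months

Set 184·e^(0.366t) = 1570·e^(0.091t).
e^((0.366 − 0.091)t) = 1570/184 → e^(0.275·t) = 8.5326.
0.275·t = ln(8.5326) = 2.1439, so t = 2.1439/0.275 = 7.796.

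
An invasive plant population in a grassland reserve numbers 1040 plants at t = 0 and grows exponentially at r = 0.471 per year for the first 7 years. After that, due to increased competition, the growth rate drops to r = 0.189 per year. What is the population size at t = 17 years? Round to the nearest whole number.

Phase 1: N(7) = 1040·e^(0.471×7) = 1040·e^3.297 = 28112.7.
Phase 2 runs for 17 − 7 = 10 years at r = 0.189.
N(17) = 28112.7·e^(0.189×10) = 28112.7·e^1.89 = 186088.

186088 plants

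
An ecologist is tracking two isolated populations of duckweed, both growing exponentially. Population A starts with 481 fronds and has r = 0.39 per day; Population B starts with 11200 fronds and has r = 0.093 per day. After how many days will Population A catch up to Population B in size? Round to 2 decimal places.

Set 481·e^(0.39t) = 11200·e^(0.093t).
e^((0.39 − 0.093)t) = 11200/481 → e^(0.297·t) = 23.285.
0.297·t = ln(23.285) = 3.1478, so t = 3.1478/0.297 = 10.599.

10.60 days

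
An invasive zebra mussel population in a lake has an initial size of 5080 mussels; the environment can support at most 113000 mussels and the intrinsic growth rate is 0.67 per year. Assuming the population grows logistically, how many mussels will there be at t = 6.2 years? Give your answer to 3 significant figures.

84700 mussels

A = (K − N₀)/N₀ = (113000 − 5080)/5080 = 21.244.
N(t) = K/(1 + A·e^(−rt)) = 113000/(1 + 21.244×e^(−0.67×6.2)).
e^(−4.154) = 0.015701; denominator = 1 + 21.244×0.015701 = 1.3336.
N = 113000/1.3336 = 84735.4.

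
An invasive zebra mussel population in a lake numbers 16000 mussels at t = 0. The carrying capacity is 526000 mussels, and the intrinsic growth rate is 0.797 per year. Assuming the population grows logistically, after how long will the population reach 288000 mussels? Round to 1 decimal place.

4.6 years

A = (K − N₀)/N₀ = (526000 − 16000)/16000 = 31.875.
Solve 526000/(1 + 31.875·e^(−0.797t)) = 288000: 1 + 31.875·e^(−0.797t) = 1.8264, so e^(−0.797t) = 0.0259259.
−0.797·t = ln(0.0259259) = -3.6525, so t = 3.6525/0.797 = 4.5828.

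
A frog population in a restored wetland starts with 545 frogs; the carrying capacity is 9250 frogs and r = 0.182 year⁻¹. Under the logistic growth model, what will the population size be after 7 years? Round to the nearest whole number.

1692 frogs

A = (K − N₀)/N₀ = (9250 − 545)/545 = 15.972.
N(t) = K/(1 + A·e^(−rt)) = 9250/(1 + 15.972×e^(−0.182×7)).
e^(−1.274) = 0.27971; denominator = 1 + 15.972×0.27971 = 5.4677.
N = 9250/5.4677 = 1691.76.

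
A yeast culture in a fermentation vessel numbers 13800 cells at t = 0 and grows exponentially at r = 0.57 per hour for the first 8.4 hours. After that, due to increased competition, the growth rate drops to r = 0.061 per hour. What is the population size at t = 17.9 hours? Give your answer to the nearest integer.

2957704 cells

Phase 1: N(8.4) = 13800·e^(0.57×8.4) = 13800·e^4.788 = 1.656842×10^6.
Phase 2 runs for 17.9 − 8.4 = 9.5 hours at r = 0.061.
N(17.9) = 1.656842×10^6·e^(0.061×9.5) = 1.656842×10^6·e^0.5795 = 2.957704×10^6.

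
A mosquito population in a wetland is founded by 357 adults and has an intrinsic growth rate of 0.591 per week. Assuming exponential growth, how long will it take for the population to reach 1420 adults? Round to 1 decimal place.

2.3 weeks

Set N₀·e^(rt) = 1420: e^(0.591·t) = 1420/357 = 3.9776.
0.591·t = ln(3.9776) = 1.3807, so t = 1.3807/0.591 = 2.3362.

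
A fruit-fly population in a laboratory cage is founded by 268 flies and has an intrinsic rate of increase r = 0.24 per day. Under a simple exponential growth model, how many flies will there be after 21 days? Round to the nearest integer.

41398 flies

N(t) = N₀·e^(rt) = 268 × e^(0.24×21) = 268 × e^5.04.
e^5.04 ≈ 154.47, so N ≈ 268 × 154.47 = 41398.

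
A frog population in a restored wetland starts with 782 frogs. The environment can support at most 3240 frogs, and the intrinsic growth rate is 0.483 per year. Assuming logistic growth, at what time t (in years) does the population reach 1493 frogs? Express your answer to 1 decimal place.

2.0 years

A = (K − N₀)/N₀ = (3240 − 782)/782 = 3.1432.
Solve 3240/(1 + 3.1432·e^(−0.483t)) = 1493: 1 + 3.1432·e^(−0.483t) = 2.1701, so e^(−0.483t) = 0.37227.
−0.483·t = ln(0.37227) = -0.98814, so t = 0.98814/0.483 = 2.0458.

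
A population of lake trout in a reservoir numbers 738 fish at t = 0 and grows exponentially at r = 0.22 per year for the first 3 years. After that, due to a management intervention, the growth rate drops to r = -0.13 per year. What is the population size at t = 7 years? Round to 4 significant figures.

848.9 fish

Phase 1: N(3) = 738·e^(0.22×3) = 738·e^0.66 = 1427.88.
Phase 2 runs for 7 − 3 = 4 years at r = -0.13.
N(7) = 1427.88·e^(-0.13×4) = 1427.88·e^-0.52 = 848.902.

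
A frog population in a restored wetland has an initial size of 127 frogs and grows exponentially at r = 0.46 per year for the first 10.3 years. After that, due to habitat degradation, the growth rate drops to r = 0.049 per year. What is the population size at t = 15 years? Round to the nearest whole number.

Phase 1: N(10.3) = 127·e^(0.46×10.3) = 127·e^4.738 = 14504.1.
Phase 2 runs for 15 − 10.3 = 4.7 years at r = 0.049.
N(15) = 14504.1·e^(0.049×4.7) = 14504.1·e^0.2303 = 18260.3.

18260 frogs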